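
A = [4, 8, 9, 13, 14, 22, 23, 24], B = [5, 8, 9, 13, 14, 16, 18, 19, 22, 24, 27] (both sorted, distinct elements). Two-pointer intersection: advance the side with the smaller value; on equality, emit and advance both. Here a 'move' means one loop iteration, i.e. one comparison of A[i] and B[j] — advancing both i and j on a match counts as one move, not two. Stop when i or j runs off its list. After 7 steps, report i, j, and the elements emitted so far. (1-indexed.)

i=6, j=7, emitted=[8, 9, 13, 14]

i=1 j=1: 4<5, i++
i=2 j=1: 8>5, j++
i=2 j=2: 8==8 emit, i++,j++
i=3 j=3: 9==9 emit, i++,j++
i=4 j=4: 13==13 emit, i++,j++
i=5 j=5: 14==14 emit, i++,j++
i=6 j=6: 22>16, j++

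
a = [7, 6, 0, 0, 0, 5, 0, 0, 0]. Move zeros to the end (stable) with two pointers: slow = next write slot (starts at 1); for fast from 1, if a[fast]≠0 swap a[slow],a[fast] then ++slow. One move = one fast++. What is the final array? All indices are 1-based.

(s=1,f=1) a[fast]=7≠0 swap→a[1]=7 → slow++,fast++
(s=2,f=2) a[fast]=6≠0 swap→a[2]=6 → slow++,fast++
(s=3,f=3) a[fast]=0 → fast++
(s=3,f=4) a[fast]=0 → fast++
(s=3,f=5) a[fast]=0 → fast++
(s=3,f=6) a[fast]=5≠0 swap→a[3]=5 → slow++,fast++
(s=4,f=7) a[fast]=0 → fast++
(s=4,f=8) a[fast]=0 → fast++
(s=4,f=9) a[fast]=0 → fast++

[7, 6, 5, 0, 0, 0, 0, 0, 0]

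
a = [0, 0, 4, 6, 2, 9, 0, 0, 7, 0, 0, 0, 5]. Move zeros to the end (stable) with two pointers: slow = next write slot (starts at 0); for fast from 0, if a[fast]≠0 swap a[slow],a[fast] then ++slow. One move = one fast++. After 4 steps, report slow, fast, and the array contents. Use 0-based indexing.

slow=2, fast=4, a=[4, 6, 0, 0, 2, 9, 0, 0, 7, 0, 0, 0, 5]

(s=0,f=0) a[fast]=0 → fast++
(s=0,f=1) a[fast]=0 → fast++
(s=0,f=2) a[fast]=4≠0 swap→a[0]=4 → slow++,fast++
(s=1,f=3) a[fast]=6≠0 swap→a[1]=6 → slow++,fast++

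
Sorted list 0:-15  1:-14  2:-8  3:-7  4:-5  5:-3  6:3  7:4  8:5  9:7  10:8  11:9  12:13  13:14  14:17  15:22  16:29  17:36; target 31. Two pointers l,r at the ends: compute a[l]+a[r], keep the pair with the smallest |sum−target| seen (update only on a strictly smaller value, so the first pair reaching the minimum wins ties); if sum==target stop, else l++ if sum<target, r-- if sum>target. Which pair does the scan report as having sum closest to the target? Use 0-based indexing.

[0,17] -15+36=21 d=10 * → l++
[1,17] -14+36=22 d=9 * → l++
[2,17] -8+36=28 d=3 * → l++
[3,17] -7+36=29 d=2 * → l++
[4,17] -5+36=31 d=0 * → stop

pair (-5, 36) with sum 31 (|Δ|=0)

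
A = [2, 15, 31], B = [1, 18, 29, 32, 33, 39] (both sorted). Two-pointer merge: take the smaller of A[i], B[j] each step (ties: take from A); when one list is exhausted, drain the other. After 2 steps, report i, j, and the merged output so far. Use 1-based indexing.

i=2, j=2, merged so far=[1, 2]

i=1 j=1: A[i]=2>B[j]=1 take 1, j++
i=1 j=2: A[i]=2<=B[j]=18 take 2, i++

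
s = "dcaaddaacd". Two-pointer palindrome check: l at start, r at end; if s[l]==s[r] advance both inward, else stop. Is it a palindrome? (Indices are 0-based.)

[0,9] 'd'=='d' → l++,r--
[1,8] 'c'=='c' → l++,r--
[2,7] 'a'=='a' → l++,r--
[3,6] 'a'=='a' → l++,r--
[4,5] 'd'=='d' → l++,r--

palindrome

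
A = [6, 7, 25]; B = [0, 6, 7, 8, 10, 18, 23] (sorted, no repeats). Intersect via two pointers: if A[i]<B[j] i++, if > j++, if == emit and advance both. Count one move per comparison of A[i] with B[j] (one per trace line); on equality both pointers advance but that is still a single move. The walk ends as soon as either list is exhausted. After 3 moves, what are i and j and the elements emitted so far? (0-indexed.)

i=2, j=3, emitted=[6, 7]

i=0 j=0: 6>0, j++
i=0 j=1: 6==6 emit, i++,j++
i=1 j=2: 7==7 emit, i++,j++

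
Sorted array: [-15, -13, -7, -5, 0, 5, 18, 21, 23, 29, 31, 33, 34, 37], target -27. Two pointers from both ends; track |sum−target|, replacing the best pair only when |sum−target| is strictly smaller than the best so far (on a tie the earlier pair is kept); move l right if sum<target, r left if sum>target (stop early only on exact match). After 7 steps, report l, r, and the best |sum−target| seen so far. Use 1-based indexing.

l=1, r=7, best |Δ|=33

[1,14] -15+37=22 d=49 * → r--
[1,13] -15+34=19 d=46 * → r--
[1,12] -15+33=18 d=45 * → r--
[1,11] -15+31=16 d=43 * → r--
[1,10] -15+29=14 d=41 * → r--
[1,9] -15+23=8 d=35 * → r--
[1,8] -15+21=6 d=33 * → r--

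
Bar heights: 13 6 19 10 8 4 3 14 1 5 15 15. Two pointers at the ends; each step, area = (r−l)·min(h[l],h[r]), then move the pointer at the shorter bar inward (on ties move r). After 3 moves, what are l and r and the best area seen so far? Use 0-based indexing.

l=2, r=10, best area=143

l=0 r=11: min(13,15)*11=143 best=143 *, l++
l=1 r=11: min(6,15)*10=60 best=143, l++
l=2 r=11: min(19,15)*9=135 best=143, r--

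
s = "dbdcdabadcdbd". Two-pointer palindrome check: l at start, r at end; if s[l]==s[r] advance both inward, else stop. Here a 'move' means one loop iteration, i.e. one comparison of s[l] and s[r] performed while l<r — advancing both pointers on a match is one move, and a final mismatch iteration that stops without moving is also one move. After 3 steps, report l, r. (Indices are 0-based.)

l=0 r=12: 'd'=='d', l++,r--
l=1 r=11: 'b'=='b', l++,r--
l=2 r=10: 'd'=='d', l++,r--

l=3, r=9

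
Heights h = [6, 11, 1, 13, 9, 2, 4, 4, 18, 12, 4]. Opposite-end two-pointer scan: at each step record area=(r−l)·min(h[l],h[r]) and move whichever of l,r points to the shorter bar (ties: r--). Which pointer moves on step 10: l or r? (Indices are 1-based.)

l

[1,11] min(6,4)*10=40 best=40 * → r--
[1,10] min(6,12)*9=54 best=54 * → l++
[2,10] min(11,12)*8=88 best=88 * → l++
[3,10] min(1,12)*7=7 best=88 → l++
[4,10] min(13,12)*6=72 best=88 → r--
[4,9] min(13,18)*5=65 best=88 → l++
[5,9] min(9,18)*4=36 best=88 → l++
[6,9] min(2,18)*3=6 best=88 → l++
[7,9] min(4,18)*2=8 best=88 → l++
[8,9] min(4,18)*1=4 best=88 → l++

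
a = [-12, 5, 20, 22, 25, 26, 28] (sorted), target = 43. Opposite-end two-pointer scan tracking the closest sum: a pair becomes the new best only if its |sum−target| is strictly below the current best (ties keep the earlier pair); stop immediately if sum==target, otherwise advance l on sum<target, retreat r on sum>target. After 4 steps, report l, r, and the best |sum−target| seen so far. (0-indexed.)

l=2, r=4, best |Δ|=3

l=0 r=6: -12+28=16 d=27 *, l++
l=1 r=6: 5+28=33 d=10 *, l++
l=2 r=6: 20+28=48 d=5 *, r--
l=2 r=5: 20+26=46 d=3 *, r--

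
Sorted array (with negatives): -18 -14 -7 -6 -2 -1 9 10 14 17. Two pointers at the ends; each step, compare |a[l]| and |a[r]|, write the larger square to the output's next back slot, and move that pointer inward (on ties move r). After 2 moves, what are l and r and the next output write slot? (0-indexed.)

l=1, r=8, next write slot=7

l=0 r=9: |-18|>|17| out[9]=324, l++
l=1 r=9: |-14|<=|17| out[8]=289, r--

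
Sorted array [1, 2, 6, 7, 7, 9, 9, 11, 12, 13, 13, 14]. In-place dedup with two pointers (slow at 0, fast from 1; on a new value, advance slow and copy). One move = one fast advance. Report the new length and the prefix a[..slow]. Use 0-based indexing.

(s=0,f=1) a[fast]=2≠a[slow]=1 write a[1]=2 → slow++,fast++
(s=1,f=2) a[fast]=6≠a[slow]=2 write a[2]=6 → slow++,fast++
(s=2,f=3) a[fast]=7≠a[slow]=6 write a[3]=7 → slow++,fast++
(s=3,f=4) a[fast]=7=a[slow] dup → fast++
(s=3,f=5) a[fast]=9≠a[slow]=7 write a[4]=9 → slow++,fast++
(s=4,f=6) a[fast]=9=a[slow] dup → fast++
(s=4,f=7) a[fast]=11≠a[slow]=9 write a[5]=11 → slow++,fast++
(s=5,f=8) a[fast]=12≠a[slow]=11 write a[6]=12 → slow++,fast++
(s=6,f=9) a[fast]=13≠a[slow]=12 write a[7]=13 → slow++,fast++
(s=7,f=10) a[fast]=13=a[slow] dup → fast++
(s=7,f=11) a[fast]=14≠a[slow]=13 write a[8]=14 → slow++,fast++

length 9; prefix = [1, 2, 6, 7, 9, 11, 12, 13, 14]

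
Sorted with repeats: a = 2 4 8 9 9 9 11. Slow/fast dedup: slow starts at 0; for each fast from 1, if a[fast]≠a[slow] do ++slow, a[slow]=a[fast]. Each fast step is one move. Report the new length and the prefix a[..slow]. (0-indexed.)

length 5; prefix = [2, 4, 8, 9, 11]

(s=0,f=1) a[fast]=4≠a[slow]=2 write a[1]=4 → slow++,fast++
(s=1,f=2) a[fast]=8≠a[slow]=4 write a[2]=8 → slow++,fast++
(s=2,f=3) a[fast]=9≠a[slow]=8 write a[3]=9 → slow++,fast++
(s=3,f=4) a[fast]=9=a[slow] dup → fast++
(s=3,f=5) a[fast]=9=a[slow] dup → fast++
(s=3,f=6) a[fast]=11≠a[slow]=9 write a[4]=11 → slow++,fast++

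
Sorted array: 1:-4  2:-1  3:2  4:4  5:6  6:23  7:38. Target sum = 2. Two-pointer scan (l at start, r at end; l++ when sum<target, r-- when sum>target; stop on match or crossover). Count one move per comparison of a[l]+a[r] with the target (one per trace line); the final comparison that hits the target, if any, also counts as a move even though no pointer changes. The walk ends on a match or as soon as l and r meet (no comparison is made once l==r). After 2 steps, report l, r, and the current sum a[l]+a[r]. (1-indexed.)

l=1, r=5, sum=2

l=1 r=7: -4+38=34 >2, r--
l=1 r=6: -4+23=19 >2, r--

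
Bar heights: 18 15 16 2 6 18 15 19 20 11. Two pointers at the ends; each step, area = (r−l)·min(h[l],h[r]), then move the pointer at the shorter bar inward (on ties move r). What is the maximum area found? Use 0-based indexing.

[0,9] min(18,11)*9=99 best=99 * → r--
[0,8] min(18,20)*8=144 best=144 * → l++
[1,8] min(15,20)*7=105 best=144 → l++
[2,8] min(16,20)*6=96 best=144 → l++
[3,8] min(2,20)*5=10 best=144 → l++
[4,8] min(6,20)*4=24 best=144 → l++
[5,8] min(18,20)*3=54 best=144 → l++
[6,8] min(15,20)*2=30 best=144 → l++
[7,8] min(19,20)*1=19 best=144 → l++

max area = 144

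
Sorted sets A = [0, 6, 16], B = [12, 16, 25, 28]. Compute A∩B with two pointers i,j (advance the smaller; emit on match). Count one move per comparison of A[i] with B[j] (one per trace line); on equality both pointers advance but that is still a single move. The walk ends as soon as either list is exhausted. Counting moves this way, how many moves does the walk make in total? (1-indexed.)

i=1 j=1: 0<12, i++
i=2 j=1: 6<12, i++
i=3 j=1: 16>12, j++
i=3 j=2: 16==16 emit, i++,j++

4 moves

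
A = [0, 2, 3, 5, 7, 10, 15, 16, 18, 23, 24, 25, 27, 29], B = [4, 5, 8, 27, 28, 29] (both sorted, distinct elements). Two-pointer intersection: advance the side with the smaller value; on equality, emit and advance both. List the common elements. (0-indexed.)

[i=0,j=0] 0<4 → i++
[i=1,j=0] 2<4 → i++
[i=2,j=0] 3<4 → i++
[i=3,j=0] 5>4 → j++
[i=3,j=1] 5==5 emit → i++,j++
[i=4,j=2] 7<8 → i++
[i=5,j=2] 10>8 → j++
[i=5,j=3] 10<27 → i++
[i=6,j=3] 15<27 → i++
[i=7,j=3] 16<27 → i++
[i=8,j=3] 18<27 → i++
[i=9,j=3] 23<27 → i++
[i=10,j=3] 24<27 → i++
[i=11,j=3] 25<27 → i++
[i=12,j=3] 27==27 emit → i++,j++
[i=13,j=4] 29>28 → j++
[i=13,j=5] 29==29 emit → i++,j++

intersection = [5, 27, 29]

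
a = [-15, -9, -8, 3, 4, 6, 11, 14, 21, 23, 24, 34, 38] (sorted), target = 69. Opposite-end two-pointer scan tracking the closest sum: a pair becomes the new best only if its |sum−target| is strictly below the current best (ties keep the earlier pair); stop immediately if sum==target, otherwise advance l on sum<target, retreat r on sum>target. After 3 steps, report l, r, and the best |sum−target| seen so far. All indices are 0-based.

l=0 r=12: -15+38=23 d=46 *, l++
l=1 r=12: -9+38=29 d=40 *, l++
l=2 r=12: -8+38=30 d=39 *, l++

l=3, r=12, best |Δ|=39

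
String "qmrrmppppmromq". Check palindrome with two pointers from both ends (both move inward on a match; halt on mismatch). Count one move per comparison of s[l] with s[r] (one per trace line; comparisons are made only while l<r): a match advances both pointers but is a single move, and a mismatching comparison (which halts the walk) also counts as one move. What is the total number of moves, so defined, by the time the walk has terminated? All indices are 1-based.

[1,14] 'q'=='q' → l++,r--
[2,13] 'm'=='m' → l++,r--
[3,12] 'r'!='o' → stop

3 moves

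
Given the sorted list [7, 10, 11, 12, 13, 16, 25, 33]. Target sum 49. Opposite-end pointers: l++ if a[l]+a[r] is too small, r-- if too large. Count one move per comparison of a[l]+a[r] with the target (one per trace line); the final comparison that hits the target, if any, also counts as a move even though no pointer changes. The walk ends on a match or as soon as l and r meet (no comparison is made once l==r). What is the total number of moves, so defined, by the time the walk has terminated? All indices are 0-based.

l=0 r=7: 7+33=40 <49, l++
l=1 r=7: 10+33=43 <49, l++
l=2 r=7: 11+33=44 <49, l++
l=3 r=7: 12+33=45 <49, l++
l=4 r=7: 13+33=46 <49, l++
l=5 r=7: 16+33=49, found

6 moves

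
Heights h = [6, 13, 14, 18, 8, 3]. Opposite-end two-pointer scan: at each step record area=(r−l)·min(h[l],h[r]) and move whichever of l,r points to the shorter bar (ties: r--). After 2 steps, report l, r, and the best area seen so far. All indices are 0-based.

l=1, r=4, best area=24

l=0 r=5: min(6,3)*5=15 best=15 *, r--
l=0 r=4: min(6,8)*4=24 best=24 *, l++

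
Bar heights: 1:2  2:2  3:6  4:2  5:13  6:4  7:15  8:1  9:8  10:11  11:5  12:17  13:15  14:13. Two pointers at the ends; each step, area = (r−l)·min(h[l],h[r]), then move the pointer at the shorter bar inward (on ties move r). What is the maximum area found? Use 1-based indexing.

max area = 117

l=1 r=14: min(2,13)*13=26 best=26 *, l++
l=2 r=14: min(2,13)*12=24 best=26, l++
l=3 r=14: min(6,13)*11=66 best=66 *, l++
l=4 r=14: min(2,13)*10=20 best=66, l++
l=5 r=14: min(13,13)*9=117 best=117 *, r--
l=5 r=13: min(13,15)*8=104 best=117, l++
l=6 r=13: min(4,15)*7=28 best=117, l++
l=7 r=13: min(15,15)*6=90 best=117, r--
l=7 r=12: min(15,17)*5=75 best=117, l++
l=8 r=12: min(1,17)*4=4 best=117, l++
l=9 r=12: min(8,17)*3=24 best=117, l++
l=10 r=12: min(11,17)*2=22 best=117, l++
l=11 r=12: min(5,17)*1=5 best=117, l++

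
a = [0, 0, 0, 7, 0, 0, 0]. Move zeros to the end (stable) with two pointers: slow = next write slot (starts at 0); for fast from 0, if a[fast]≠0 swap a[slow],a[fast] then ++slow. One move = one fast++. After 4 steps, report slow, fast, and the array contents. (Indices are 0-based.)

slow=0 fast=0: a[fast]=0, fast++
slow=0 fast=1: a[fast]=0, fast++
slow=0 fast=2: a[fast]=0, fast++
slow=0 fast=3: a[fast]=7≠0 swap→a[0]=7, slow++,fast++

slow=1, fast=4, a=[7, 0, 0, 0, 0, 0, 0]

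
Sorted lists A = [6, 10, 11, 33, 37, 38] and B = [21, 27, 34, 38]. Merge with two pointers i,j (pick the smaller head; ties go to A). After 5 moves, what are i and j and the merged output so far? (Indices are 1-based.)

i=1 j=1: A[i]=6<=B[j]=21 take 6, i++
i=2 j=1: A[i]=10<=B[j]=21 take 10, i++
i=3 j=1: A[i]=11<=B[j]=21 take 11, i++
i=4 j=1: A[i]=33>B[j]=21 take 21, j++
i=4 j=2: A[i]=33>B[j]=27 take 27, j++

i=4, j=3, merged so far=[6, 10, 11, 21, 27]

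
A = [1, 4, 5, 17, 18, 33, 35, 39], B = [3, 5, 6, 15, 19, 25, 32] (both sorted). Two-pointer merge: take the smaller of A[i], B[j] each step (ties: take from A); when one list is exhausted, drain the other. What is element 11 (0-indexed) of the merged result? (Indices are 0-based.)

i=0 j=0: A[i]=1<=B[j]=3 take 1, i++
i=1 j=0: A[i]=4>B[j]=3 take 3, j++
i=1 j=1: A[i]=4<=B[j]=5 take 4, i++
i=2 j=1: A[i]=5<=B[j]=5 take 5, i++
i=3 j=1: A[i]=17>B[j]=5 take 5, j++
i=3 j=2: A[i]=17>B[j]=6 take 6, j++
i=3 j=3: A[i]=17>B[j]=15 take 15, j++
i=3 j=4: A[i]=17<=B[j]=19 take 17, i++
i=4 j=4: A[i]=18<=B[j]=19 take 18, i++
i=5 j=4: A[i]=33>B[j]=19 take 19, j++
i=5 j=5: A[i]=33>B[j]=25 take 25, j++
i=5 j=6: A[i]=33>B[j]=32 take 32, j++
i=5 j=7: B done, take A[i]=33, i++
i=6 j=7: B done, take A[i]=35, i++
i=7 j=7: B done, take A[i]=39, i++

merged[11] = 32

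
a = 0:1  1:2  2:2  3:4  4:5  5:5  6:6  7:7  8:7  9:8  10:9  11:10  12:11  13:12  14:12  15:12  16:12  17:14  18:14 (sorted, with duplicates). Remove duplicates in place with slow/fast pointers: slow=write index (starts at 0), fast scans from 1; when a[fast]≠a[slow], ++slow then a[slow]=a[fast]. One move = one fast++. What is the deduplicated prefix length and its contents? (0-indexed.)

length 12; prefix = [1, 2, 4, 5, 6, 7, 8, 9, 10, 11, 12, 14]

(s=0,f=1) a[fast]=2≠a[slow]=1 write a[1]=2 → slow++,fast++
(s=1,f=2) a[fast]=2=a[slow] dup → fast++
(s=1,f=3) a[fast]=4≠a[slow]=2 write a[2]=4 → slow++,fast++
(s=2,f=4) a[fast]=5≠a[slow]=4 write a[3]=5 → slow++,fast++
(s=3,f=5) a[fast]=5=a[slow] dup → fast++
(s=3,f=6) a[fast]=6≠a[slow]=5 write a[4]=6 → slow++,fast++
(s=4,f=7) a[fast]=7≠a[slow]=6 write a[5]=7 → slow++,fast++
(s=5,f=8) a[fast]=7=a[slow] dup → fast++
(s=5,f=9) a[fast]=8≠a[slow]=7 write a[6]=8 → slow++,fast++
(s=6,f=10) a[fast]=9≠a[slow]=8 write a[7]=9 → slow++,fast++
(s=7,f=11) a[fast]=10≠a[slow]=9 write a[8]=10 → slow++,fast++
(s=8,f=12) a[fast]=11≠a[slow]=10 write a[9]=11 → slow++,fast++
(s=9,f=13) a[fast]=12≠a[slow]=11 write a[10]=12 → slow++,fast++
(s=10,f=14) a[fast]=12=a[slow] dup → fast++
(s=10,f=15) a[fast]=12=a[slow] dup → fast++
(s=10,f=16) a[fast]=12=a[slow] dup → fast++
(s=10,f=17) a[fast]=14≠a[slow]=12 write a[11]=14 → slow++,fast++
(s=11,f=18) a[fast]=14=a[slow] dup → fast++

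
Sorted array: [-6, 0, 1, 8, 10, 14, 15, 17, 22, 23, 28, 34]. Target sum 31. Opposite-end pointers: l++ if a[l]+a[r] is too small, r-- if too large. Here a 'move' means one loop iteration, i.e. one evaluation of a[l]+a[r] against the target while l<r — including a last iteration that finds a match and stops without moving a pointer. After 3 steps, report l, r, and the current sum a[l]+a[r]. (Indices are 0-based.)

l=2, r=10, sum=29

l=0 r=11: -6+34=28 <31, l++
l=1 r=11: 0+34=34 >31, r--
l=1 r=10: 0+28=28 <31, l++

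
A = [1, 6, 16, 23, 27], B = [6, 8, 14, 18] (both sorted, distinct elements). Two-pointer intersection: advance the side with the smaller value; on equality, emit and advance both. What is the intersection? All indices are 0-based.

intersection = [6]

[i=0,j=0] 1<6 → i++
[i=1,j=0] 6==6 emit → i++,j++
[i=2,j=1] 16>8 → j++
[i=2,j=2] 16>14 → j++
[i=2,j=3] 16<18 → i++
[i=3,j=3] 23>18 → j++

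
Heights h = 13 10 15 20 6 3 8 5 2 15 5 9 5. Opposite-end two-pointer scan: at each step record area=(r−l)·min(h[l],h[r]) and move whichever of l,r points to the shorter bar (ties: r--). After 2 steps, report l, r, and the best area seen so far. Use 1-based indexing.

l=1 r=13: min(13,5)*12=60 best=60 *, r--
l=1 r=12: min(13,9)*11=99 best=99 *, r--

l=1, r=11, best area=99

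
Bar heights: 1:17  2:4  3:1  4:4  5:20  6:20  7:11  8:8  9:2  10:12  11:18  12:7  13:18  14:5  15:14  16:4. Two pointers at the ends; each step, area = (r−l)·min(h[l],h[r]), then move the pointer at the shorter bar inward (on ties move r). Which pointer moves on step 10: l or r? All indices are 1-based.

r

l=1 r=16: min(17,4)*15=60 best=60 *, r--
l=1 r=15: min(17,14)*14=196 best=196 *, r--
l=1 r=14: min(17,5)*13=65 best=196, r--
l=1 r=13: min(17,18)*12=204 best=204 *, l++
l=2 r=13: min(4,18)*11=44 best=204, l++
l=3 r=13: min(1,18)*10=10 best=204, l++
l=4 r=13: min(4,18)*9=36 best=204, l++
l=5 r=13: min(20,18)*8=144 best=204, r--
l=5 r=12: min(20,7)*7=49 best=204, r--
l=5 r=11: min(20,18)*6=108 best=204, r--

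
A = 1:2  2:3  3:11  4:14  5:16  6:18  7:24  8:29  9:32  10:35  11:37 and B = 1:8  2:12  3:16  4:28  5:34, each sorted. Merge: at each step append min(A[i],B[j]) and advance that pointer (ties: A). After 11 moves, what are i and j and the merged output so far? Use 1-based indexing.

i=8, j=5, merged so far=[2, 3, 8, 11, 12, 14, 16, 16, 18, 24, 28]

i=1 j=1: A[i]=2<=B[j]=8 take 2, i++
i=2 j=1: A[i]=3<=B[j]=8 take 3, i++
i=3 j=1: A[i]=11>B[j]=8 take 8, j++
i=3 j=2: A[i]=11<=B[j]=12 take 11, i++
i=4 j=2: A[i]=14>B[j]=12 take 12, j++
i=4 j=3: A[i]=14<=B[j]=16 take 14, i++
i=5 j=3: A[i]=16<=B[j]=16 take 16, i++
i=6 j=3: A[i]=18>B[j]=16 take 16, j++
i=6 j=4: A[i]=18<=B[j]=28 take 18, i++
i=7 j=4: A[i]=24<=B[j]=28 take 24, i++
i=8 j=4: A[i]=29>B[j]=28 take 28, j++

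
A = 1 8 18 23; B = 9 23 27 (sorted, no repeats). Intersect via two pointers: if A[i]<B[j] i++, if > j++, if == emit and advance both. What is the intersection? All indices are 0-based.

[i=0,j=0] 1<9 → i++
[i=1,j=0] 8<9 → i++
[i=2,j=0] 18>9 → j++
[i=2,j=1] 18<23 → i++
[i=3,j=1] 23==23 emit → i++,j++

intersection = [23]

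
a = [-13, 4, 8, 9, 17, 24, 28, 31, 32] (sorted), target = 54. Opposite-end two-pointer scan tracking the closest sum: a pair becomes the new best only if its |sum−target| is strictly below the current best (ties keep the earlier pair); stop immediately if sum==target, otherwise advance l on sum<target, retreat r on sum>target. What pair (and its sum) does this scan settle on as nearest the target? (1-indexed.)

pair (24, 31) with sum 55 (|Δ|=1)

l=1 r=9: -13+32=19 d=35 *, l++
l=2 r=9: 4+32=36 d=18 *, l++
l=3 r=9: 8+32=40 d=14 *, l++
l=4 r=9: 9+32=41 d=13 *, l++
l=5 r=9: 17+32=49 d=5 *, l++
l=6 r=9: 24+32=56 d=2 *, r--
l=6 r=8: 24+31=55 d=1 *, r--
l=6 r=7: 24+28=52 d=2, l++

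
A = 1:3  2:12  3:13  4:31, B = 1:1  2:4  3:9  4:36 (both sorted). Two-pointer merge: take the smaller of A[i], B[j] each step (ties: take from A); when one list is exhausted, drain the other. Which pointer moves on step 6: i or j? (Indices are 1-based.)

[i=1,j=1] A[i]=3>B[j]=1 take 1 → j++
[i=1,j=2] A[i]=3<=B[j]=4 take 3 → i++
[i=2,j=2] A[i]=12>B[j]=4 take 4 → j++
[i=2,j=3] A[i]=12>B[j]=9 take 9 → j++
[i=2,j=4] A[i]=12<=B[j]=36 take 12 → i++
[i=3,j=4] A[i]=13<=B[j]=36 take 13 → i++

i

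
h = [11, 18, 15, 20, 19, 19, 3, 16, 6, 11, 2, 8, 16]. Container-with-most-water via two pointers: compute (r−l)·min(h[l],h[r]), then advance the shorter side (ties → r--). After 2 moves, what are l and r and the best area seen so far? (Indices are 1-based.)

l=2, r=12, best area=176

[1,13] min(11,16)*12=132 best=132 * → l++
[2,13] min(18,16)*11=176 best=176 * → r--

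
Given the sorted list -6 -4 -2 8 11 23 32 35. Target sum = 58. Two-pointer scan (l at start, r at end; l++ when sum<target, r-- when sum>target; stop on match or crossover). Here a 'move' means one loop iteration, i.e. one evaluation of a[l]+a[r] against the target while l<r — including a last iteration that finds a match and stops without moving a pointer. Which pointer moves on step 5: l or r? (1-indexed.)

[1,8] -6+35=29 <58 → l++
[2,8] -4+35=31 <58 → l++
[3,8] -2+35=33 <58 → l++
[4,8] 8+35=43 <58 → l++
[5,8] 11+35=46 <58 → l++

l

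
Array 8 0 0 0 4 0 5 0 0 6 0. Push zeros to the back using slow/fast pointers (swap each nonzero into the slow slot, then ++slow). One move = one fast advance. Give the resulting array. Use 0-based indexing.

(s=0,f=0) a[fast]=8≠0 swap→a[0]=8 → slow++,fast++
(s=1,f=1) a[fast]=0 → fast++
(s=1,f=2) a[fast]=0 → fast++
(s=1,f=3) a[fast]=0 → fast++
(s=1,f=4) a[fast]=4≠0 swap→a[1]=4 → slow++,fast++
(s=2,f=5) a[fast]=0 → fast++
(s=2,f=6) a[fast]=5≠0 swap→a[2]=5 → slow++,fast++
(s=3,f=7) a[fast]=0 → fast++
(s=3,f=8) a[fast]=0 → fast++
(s=3,f=9) a[fast]=6≠0 swap→a[3]=6 → slow++,fast++
(s=4,f=10) a[fast]=0 → fast++

[8, 4, 5, 6, 0, 0, 0, 0, 0, 0, 0]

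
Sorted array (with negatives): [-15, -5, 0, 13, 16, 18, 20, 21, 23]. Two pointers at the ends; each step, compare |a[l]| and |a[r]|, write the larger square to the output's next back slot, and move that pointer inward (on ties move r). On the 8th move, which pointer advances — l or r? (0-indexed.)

l

l=0 r=8: |-15|<=|23| out[8]=529, r--
l=0 r=7: |-15|<=|21| out[7]=441, r--
l=0 r=6: |-15|<=|20| out[6]=400, r--
l=0 r=5: |-15|<=|18| out[5]=324, r--
l=0 r=4: |-15|<=|16| out[4]=256, r--
l=0 r=3: |-15|>|13| out[3]=225, l++
l=1 r=3: |-5|<=|13| out[2]=169, r--
l=1 r=2: |-5|>|0| out[1]=25, l++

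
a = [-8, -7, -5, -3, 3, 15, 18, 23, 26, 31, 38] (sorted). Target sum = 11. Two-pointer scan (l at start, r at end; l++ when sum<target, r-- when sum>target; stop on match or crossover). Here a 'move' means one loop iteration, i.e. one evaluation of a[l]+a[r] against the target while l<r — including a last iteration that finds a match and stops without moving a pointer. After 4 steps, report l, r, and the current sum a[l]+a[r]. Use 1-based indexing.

l=1 r=11: -8+38=30 >11, r--
l=1 r=10: -8+31=23 >11, r--
l=1 r=9: -8+26=18 >11, r--
l=1 r=8: -8+23=15 >11, r--

l=1, r=7, sum=10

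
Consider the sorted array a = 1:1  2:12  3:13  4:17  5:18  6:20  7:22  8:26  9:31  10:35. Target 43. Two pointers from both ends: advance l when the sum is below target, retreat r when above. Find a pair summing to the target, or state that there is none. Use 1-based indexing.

(12, 31)

[1,10] 1+35=36 <43 → l++
[2,10] 12+35=47 >43 → r--
[2,9] 12+31=43 → found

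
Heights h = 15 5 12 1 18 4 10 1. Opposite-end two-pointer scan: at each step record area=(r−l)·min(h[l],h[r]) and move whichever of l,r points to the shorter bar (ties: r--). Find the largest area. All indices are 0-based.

[0,7] min(15,1)*7=7 best=7 * → r--
[0,6] min(15,10)*6=60 best=60 * → r--
[0,5] min(15,4)*5=20 best=60 → r--
[0,4] min(15,18)*4=60 best=60 → l++
[1,4] min(5,18)*3=15 best=60 → l++
[2,4] min(12,18)*2=24 best=60 → l++
[3,4] min(1,18)*1=1 best=60 → l++

max area = 60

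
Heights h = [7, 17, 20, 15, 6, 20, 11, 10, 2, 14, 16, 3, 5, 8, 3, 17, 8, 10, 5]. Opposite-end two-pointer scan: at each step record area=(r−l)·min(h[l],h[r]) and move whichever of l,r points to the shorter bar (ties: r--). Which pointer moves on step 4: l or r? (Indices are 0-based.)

[0,18] min(7,5)*18=90 best=90 * → r--
[0,17] min(7,10)*17=119 best=119 * → l++
[1,17] min(17,10)*16=160 best=160 * → r--
[1,16] min(17,8)*15=120 best=160 → r--

r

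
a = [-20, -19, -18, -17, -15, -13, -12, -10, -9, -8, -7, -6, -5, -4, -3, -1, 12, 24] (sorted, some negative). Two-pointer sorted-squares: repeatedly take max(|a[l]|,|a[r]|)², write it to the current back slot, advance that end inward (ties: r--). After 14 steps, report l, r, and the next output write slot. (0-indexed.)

l=0 r=17: |-20|<=|24| out[17]=576, r--
l=0 r=16: |-20|>|12| out[16]=400, l++
l=1 r=16: |-19|>|12| out[15]=361, l++
l=2 r=16: |-18|>|12| out[14]=324, l++
l=3 r=16: |-17|>|12| out[13]=289, l++
l=4 r=16: |-15|>|12| out[12]=225, l++
l=5 r=16: |-13|>|12| out[11]=169, l++
l=6 r=16: |-12|<=|12| out[10]=144, r--
l=6 r=15: |-12|>|-1| out[9]=144, l++
l=7 r=15: |-10|>|-1| out[8]=100, l++
l=8 r=15: |-9|>|-1| out[7]=81, l++
l=9 r=15: |-8|>|-1| out[6]=64, l++
l=10 r=15: |-7|>|-1| out[5]=49, l++
l=11 r=15: |-6|>|-1| out[4]=36, l++

l=12, r=15, next write slot=3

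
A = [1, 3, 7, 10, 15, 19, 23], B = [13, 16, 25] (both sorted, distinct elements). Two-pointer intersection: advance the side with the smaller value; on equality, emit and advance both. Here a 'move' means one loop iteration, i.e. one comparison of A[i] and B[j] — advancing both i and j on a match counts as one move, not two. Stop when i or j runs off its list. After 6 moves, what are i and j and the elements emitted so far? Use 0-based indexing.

i=0 j=0: 1<13, i++
i=1 j=0: 3<13, i++
i=2 j=0: 7<13, i++
i=3 j=0: 10<13, i++
i=4 j=0: 15>13, j++
i=4 j=1: 15<16, i++

i=5, j=1, emitted=[]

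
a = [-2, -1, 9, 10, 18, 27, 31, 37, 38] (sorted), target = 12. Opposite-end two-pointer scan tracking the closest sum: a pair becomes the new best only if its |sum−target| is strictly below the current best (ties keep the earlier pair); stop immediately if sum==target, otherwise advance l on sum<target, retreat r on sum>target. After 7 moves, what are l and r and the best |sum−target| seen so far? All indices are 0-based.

l=0 r=8: -2+38=36 d=24 *, r--
l=0 r=7: -2+37=35 d=23 *, r--
l=0 r=6: -2+31=29 d=17 *, r--
l=0 r=5: -2+27=25 d=13 *, r--
l=0 r=4: -2+18=16 d=4 *, r--
l=0 r=3: -2+10=8 d=4, l++
l=1 r=3: -1+10=9 d=3 *, l++

l=2, r=3, best |Δ|=3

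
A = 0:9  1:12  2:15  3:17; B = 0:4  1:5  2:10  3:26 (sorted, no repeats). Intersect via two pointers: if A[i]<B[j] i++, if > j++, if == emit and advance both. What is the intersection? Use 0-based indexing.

intersection = []

i=0 j=0: 9>4, j++
i=0 j=1: 9>5, j++
i=0 j=2: 9<10, i++
i=1 j=2: 12>10, j++
i=1 j=3: 12<26, i++
i=2 j=3: 15<26, i++
i=3 j=3: 17<26, i++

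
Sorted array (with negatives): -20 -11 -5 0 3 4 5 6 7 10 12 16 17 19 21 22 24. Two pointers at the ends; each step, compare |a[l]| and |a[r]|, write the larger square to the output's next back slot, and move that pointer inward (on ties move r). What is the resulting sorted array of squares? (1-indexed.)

[1,17] |-20|<=|24| out[17]=576 → r--
[1,16] |-20|<=|22| out[16]=484 → r--
[1,15] |-20|<=|21| out[15]=441 → r--
[1,14] |-20|>|19| out[14]=400 → l++
[2,14] |-11|<=|19| out[13]=361 → r--
[2,13] |-11|<=|17| out[12]=289 → r--
[2,12] |-11|<=|16| out[11]=256 → r--
[2,11] |-11|<=|12| out[10]=144 → r--
[2,10] |-11|>|10| out[9]=121 → l++
[3,10] |-5|<=|10| out[8]=100 → r--
[3,9] |-5|<=|7| out[7]=49 → r--
[3,8] |-5|<=|6| out[6]=36 → r--
[3,7] |-5|<=|5| out[5]=25 → r--
[3,6] |-5|>|4| out[4]=25 → l++
[4,6] |0|<=|4| out[3]=16 → r--
[4,5] |0|<=|3| out[2]=9 → r--
[4,4] |0|<=|0| out[1]=0 → r--

[0, 9, 16, 25, 25, 36, 49, 100, 121, 144, 256, 289, 361, 400, 441, 484, 576]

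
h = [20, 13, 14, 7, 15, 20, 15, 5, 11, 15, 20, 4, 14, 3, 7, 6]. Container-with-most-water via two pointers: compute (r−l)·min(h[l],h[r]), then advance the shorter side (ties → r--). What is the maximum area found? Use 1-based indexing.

max area = 200

l=1 r=16: min(20,6)*15=90 best=90 *, r--
l=1 r=15: min(20,7)*14=98 best=98 *, r--
l=1 r=14: min(20,3)*13=39 best=98, r--
l=1 r=13: min(20,14)*12=168 best=168 *, r--
l=1 r=12: min(20,4)*11=44 best=168, r--
l=1 r=11: min(20,20)*10=200 best=200 *, r--
l=1 r=10: min(20,15)*9=135 best=200, r--
l=1 r=9: min(20,11)*8=88 best=200, r--
l=1 r=8: min(20,5)*7=35 best=200, r--
l=1 r=7: min(20,15)*6=90 best=200, r--
l=1 r=6: min(20,20)*5=100 best=200, r--
l=1 r=5: min(20,15)*4=60 best=200, r--
l=1 r=4: min(20,7)*3=21 best=200, r--
l=1 r=3: min(20,14)*2=28 best=200, r--
l=1 r=2: min(20,13)*1=13 best=200, r--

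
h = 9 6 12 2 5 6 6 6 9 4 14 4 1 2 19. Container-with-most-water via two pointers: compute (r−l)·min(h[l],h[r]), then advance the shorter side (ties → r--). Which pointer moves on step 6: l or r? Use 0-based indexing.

l=0 r=14: min(9,19)*14=126 best=126 *, l++
l=1 r=14: min(6,19)*13=78 best=126, l++
l=2 r=14: min(12,19)*12=144 best=144 *, l++
l=3 r=14: min(2,19)*11=22 best=144, l++
l=4 r=14: min(5,19)*10=50 best=144, l++
l=5 r=14: min(6,19)*9=54 best=144, l++

l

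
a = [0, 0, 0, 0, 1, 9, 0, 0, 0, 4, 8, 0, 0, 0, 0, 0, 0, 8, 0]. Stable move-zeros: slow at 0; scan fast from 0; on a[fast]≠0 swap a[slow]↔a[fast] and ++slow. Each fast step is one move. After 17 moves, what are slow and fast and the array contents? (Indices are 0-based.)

slow=0 fast=0: a[fast]=0, fast++
slow=0 fast=1: a[fast]=0, fast++
slow=0 fast=2: a[fast]=0, fast++
slow=0 fast=3: a[fast]=0, fast++
slow=0 fast=4: a[fast]=1≠0 swap→a[0]=1, slow++,fast++
slow=1 fast=5: a[fast]=9≠0 swap→a[1]=9, slow++,fast++
slow=2 fast=6: a[fast]=0, fast++
slow=2 fast=7: a[fast]=0, fast++
slow=2 fast=8: a[fast]=0, fast++
slow=2 fast=9: a[fast]=4≠0 swap→a[2]=4, slow++,fast++
slow=3 fast=10: a[fast]=8≠0 swap→a[3]=8, slow++,fast++
slow=4 fast=11: a[fast]=0, fast++
slow=4 fast=12: a[fast]=0, fast++
slow=4 fast=13: a[fast]=0, fast++
slow=4 fast=14: a[fast]=0, fast++
slow=4 fast=15: a[fast]=0, fast++
slow=4 fast=16: a[fast]=0, fast++

slow=4, fast=17, a=[1, 9, 4, 8, 0, 0, 0, 0, 0, 0, 0, 0, 0, 0, 0, 0, 0, 8, 0]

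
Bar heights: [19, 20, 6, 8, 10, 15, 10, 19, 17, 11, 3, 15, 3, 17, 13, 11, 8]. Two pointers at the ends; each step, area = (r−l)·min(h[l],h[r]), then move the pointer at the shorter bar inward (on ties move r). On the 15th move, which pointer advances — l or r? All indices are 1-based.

r

[1,17] min(19,8)*16=128 best=128 * → r--
[1,16] min(19,11)*15=165 best=165 * → r--
[1,15] min(19,13)*14=182 best=182 * → r--
[1,14] min(19,17)*13=221 best=221 * → r--
[1,13] min(19,3)*12=36 best=221 → r--
[1,12] min(19,15)*11=165 best=221 → r--
[1,11] min(19,3)*10=30 best=221 → r--
[1,10] min(19,11)*9=99 best=221 → r--
[1,9] min(19,17)*8=136 best=221 → r--
[1,8] min(19,19)*7=133 best=221 → r--
[1,7] min(19,10)*6=60 best=221 → r--
[1,6] min(19,15)*5=75 best=221 → r--
[1,5] min(19,10)*4=40 best=221 → r--
[1,4] min(19,8)*3=24 best=221 → r--
[1,3] min(19,6)*2=12 best=221 → r--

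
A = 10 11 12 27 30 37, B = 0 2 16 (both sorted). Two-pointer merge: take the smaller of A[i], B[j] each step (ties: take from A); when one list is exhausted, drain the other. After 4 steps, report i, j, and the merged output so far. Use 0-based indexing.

[i=0,j=0] A[i]=10>B[j]=0 take 0 → j++
[i=0,j=1] A[i]=10>B[j]=2 take 2 → j++
[i=0,j=2] A[i]=10<=B[j]=16 take 10 → i++
[i=1,j=2] A[i]=11<=B[j]=16 take 11 → i++

i=2, j=2, merged so far=[0, 2, 10, 11]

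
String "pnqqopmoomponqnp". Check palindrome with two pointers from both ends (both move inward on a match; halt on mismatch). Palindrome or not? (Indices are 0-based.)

not a palindrome (mismatch at 3,12)

l=0 r=15: 'p'=='p', l++,r--
l=1 r=14: 'n'=='n', l++,r--
l=2 r=13: 'q'=='q', l++,r--
l=3 r=12: 'q'!='n', stop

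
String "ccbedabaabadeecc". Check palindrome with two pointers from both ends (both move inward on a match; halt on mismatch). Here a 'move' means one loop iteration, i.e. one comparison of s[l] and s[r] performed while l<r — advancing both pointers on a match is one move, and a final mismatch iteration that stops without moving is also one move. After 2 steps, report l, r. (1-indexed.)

l=3, r=14

l=1 r=16: 'c'=='c', l++,r--
l=2 r=15: 'c'=='c', l++,r--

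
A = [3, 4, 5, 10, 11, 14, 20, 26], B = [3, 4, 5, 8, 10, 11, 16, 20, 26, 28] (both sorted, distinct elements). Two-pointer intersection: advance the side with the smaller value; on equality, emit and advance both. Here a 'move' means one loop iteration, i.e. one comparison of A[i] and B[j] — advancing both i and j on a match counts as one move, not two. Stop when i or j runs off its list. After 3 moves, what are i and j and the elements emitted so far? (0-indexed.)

i=3, j=3, emitted=[3, 4, 5]

[i=0,j=0] 3==3 emit → i++,j++
[i=1,j=1] 4==4 emit → i++,j++
[i=2,j=2] 5==5 emit → i++,j++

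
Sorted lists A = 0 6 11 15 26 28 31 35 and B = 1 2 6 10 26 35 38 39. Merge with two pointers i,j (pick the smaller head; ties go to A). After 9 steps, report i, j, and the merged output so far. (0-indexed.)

i=0 j=0: A[i]=0<=B[j]=1 take 0, i++
i=1 j=0: A[i]=6>B[j]=1 take 1, j++
i=1 j=1: A[i]=6>B[j]=2 take 2, j++
i=1 j=2: A[i]=6<=B[j]=6 take 6, i++
i=2 j=2: A[i]=11>B[j]=6 take 6, j++
i=2 j=3: A[i]=11>B[j]=10 take 10, j++
i=2 j=4: A[i]=11<=B[j]=26 take 11, i++
i=3 j=4: A[i]=15<=B[j]=26 take 15, i++
i=4 j=4: A[i]=26<=B[j]=26 take 26, i++

i=5, j=4, merged so far=[0, 1, 2, 6, 6, 10, 11, 15, 26]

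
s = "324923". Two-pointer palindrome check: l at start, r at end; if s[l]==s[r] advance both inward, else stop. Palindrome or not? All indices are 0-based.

l=0 r=5: '3'=='3', l++,r--
l=1 r=4: '2'=='2', l++,r--
l=2 r=3: '4'!='9', stop

not a palindrome (mismatch at 2,3)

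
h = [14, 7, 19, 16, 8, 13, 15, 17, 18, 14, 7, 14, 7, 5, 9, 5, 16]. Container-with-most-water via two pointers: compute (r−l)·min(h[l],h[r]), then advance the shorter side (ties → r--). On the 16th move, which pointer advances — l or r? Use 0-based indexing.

l=0 r=16: min(14,16)*16=224 best=224 *, l++
l=1 r=16: min(7,16)*15=105 best=224, l++
l=2 r=16: min(19,16)*14=224 best=224, r--
l=2 r=15: min(19,5)*13=65 best=224, r--
l=2 r=14: min(19,9)*12=108 best=224, r--
l=2 r=13: min(19,5)*11=55 best=224, r--
l=2 r=12: min(19,7)*10=70 best=224, r--
l=2 r=11: min(19,14)*9=126 best=224, r--
l=2 r=10: min(19,7)*8=56 best=224, r--
l=2 r=9: min(19,14)*7=98 best=224, r--
l=2 r=8: min(19,18)*6=108 best=224, r--
l=2 r=7: min(19,17)*5=85 best=224, r--
l=2 r=6: min(19,15)*4=60 best=224, r--
l=2 r=5: min(19,13)*3=39 best=224, r--
l=2 r=4: min(19,8)*2=16 best=224, r--
l=2 r=3: min(19,16)*1=16 best=224, r--

r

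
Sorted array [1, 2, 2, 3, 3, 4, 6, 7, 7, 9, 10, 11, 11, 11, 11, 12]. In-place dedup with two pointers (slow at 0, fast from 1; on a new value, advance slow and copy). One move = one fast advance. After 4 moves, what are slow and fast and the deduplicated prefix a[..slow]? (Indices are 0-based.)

slow=2, fast=5, prefix=[1, 2, 3]

(s=0,f=1) a[fast]=2≠a[slow]=1 write a[1]=2 → slow++,fast++
(s=1,f=2) a[fast]=2=a[slow] dup → fast++
(s=1,f=3) a[fast]=3≠a[slow]=2 write a[2]=3 → slow++,fast++
(s=2,f=4) a[fast]=3=a[slow] dup → fast++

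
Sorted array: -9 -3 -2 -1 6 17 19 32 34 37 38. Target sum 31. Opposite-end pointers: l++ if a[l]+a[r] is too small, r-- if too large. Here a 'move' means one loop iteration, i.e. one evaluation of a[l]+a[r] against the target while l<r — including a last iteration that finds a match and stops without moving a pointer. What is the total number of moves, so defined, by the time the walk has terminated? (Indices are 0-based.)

[0,10] -9+38=29 <31 → l++
[1,10] -3+38=35 >31 → r--
[1,9] -3+37=34 >31 → r--
[1,8] -3+34=31 → found

4 moves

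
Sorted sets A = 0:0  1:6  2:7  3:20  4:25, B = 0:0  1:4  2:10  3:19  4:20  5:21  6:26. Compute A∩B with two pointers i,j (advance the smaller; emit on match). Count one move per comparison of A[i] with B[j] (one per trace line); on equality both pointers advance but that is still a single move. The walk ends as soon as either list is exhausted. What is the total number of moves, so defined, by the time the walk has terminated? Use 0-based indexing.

[i=0,j=0] 0==0 emit → i++,j++
[i=1,j=1] 6>4 → j++
[i=1,j=2] 6<10 → i++
[i=2,j=2] 7<10 → i++
[i=3,j=2] 20>10 → j++
[i=3,j=3] 20>19 → j++
[i=3,j=4] 20==20 emit → i++,j++
[i=4,j=5] 25>21 → j++
[i=4,j=6] 25<26 → i++

9 moves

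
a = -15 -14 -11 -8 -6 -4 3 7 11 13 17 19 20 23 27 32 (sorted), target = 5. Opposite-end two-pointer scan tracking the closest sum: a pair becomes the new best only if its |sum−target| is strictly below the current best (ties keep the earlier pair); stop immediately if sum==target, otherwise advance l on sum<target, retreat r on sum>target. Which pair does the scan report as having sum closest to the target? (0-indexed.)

[0,15] -15+32=17 d=12 * → r--
[0,14] -15+27=12 d=7 * → r--
[0,13] -15+23=8 d=3 * → r--
[0,12] -15+20=5 d=0 * → stop

pair (-15, 20) with sum 5 (|Δ|=0)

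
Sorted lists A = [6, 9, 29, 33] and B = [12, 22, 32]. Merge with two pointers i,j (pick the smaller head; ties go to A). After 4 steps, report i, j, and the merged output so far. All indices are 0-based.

[i=0,j=0] A[i]=6<=B[j]=12 take 6 → i++
[i=1,j=0] A[i]=9<=B[j]=12 take 9 → i++
[i=2,j=0] A[i]=29>B[j]=12 take 12 → j++
[i=2,j=1] A[i]=29>B[j]=22 take 22 → j++

i=2, j=2, merged so far=[6, 9, 12, 22]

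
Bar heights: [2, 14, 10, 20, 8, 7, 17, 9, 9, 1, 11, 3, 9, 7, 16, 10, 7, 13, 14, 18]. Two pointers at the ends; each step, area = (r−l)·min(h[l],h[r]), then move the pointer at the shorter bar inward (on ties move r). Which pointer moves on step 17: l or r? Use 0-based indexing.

l=0 r=19: min(2,18)*19=38 best=38 *, l++
l=1 r=19: min(14,18)*18=252 best=252 *, l++
l=2 r=19: min(10,18)*17=170 best=252, l++
l=3 r=19: min(20,18)*16=288 best=288 *, r--
l=3 r=18: min(20,14)*15=210 best=288, r--
l=3 r=17: min(20,13)*14=182 best=288, r--
l=3 r=16: min(20,7)*13=91 best=288, r--
l=3 r=15: min(20,10)*12=120 best=288, r--
l=3 r=14: min(20,16)*11=176 best=288, r--
l=3 r=13: min(20,7)*10=70 best=288, r--
l=3 r=12: min(20,9)*9=81 best=288, r--
l=3 r=11: min(20,3)*8=24 best=288, r--
l=3 r=10: min(20,11)*7=77 best=288, r--
l=3 r=9: min(20,1)*6=6 best=288, r--
l=3 r=8: min(20,9)*5=45 best=288, r--
l=3 r=7: min(20,9)*4=36 best=288, r--
l=3 r=6: min(20,17)*3=51 best=288, r--

r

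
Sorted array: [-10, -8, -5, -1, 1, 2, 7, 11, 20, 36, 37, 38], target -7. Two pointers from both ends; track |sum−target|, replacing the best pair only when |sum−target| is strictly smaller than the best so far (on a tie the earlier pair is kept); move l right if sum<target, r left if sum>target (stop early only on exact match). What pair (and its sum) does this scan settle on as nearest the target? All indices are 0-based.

l=0 r=11: -10+38=28 d=35 *, r--
l=0 r=10: -10+37=27 d=34 *, r--
l=0 r=9: -10+36=26 d=33 *, r--
l=0 r=8: -10+20=10 d=17 *, r--
l=0 r=7: -10+11=1 d=8 *, r--
l=0 r=6: -10+7=-3 d=4 *, r--
l=0 r=5: -10+2=-8 d=1 *, l++
l=1 r=5: -8+2=-6 d=1, r--
l=1 r=4: -8+1=-7 d=0 *, stop

pair (-8, 1) with sum -7 (|Δ|=0)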